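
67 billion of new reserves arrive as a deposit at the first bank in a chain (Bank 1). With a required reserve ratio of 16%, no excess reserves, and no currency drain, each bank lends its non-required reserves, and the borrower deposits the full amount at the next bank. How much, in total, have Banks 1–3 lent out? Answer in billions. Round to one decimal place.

Bank i lends (1 − rr)^i of the original deposit: Bank 1 lends 67·0.8400 = 56.2800, Bank 2 lends 67·0.8400² = 47.2752, and so on.
Summing a geometric series: total = 67·[0.8400·(1 − 0.8400^3) / (1 − 0.8400)] ≈ 143.2664 billion.

143.3 billion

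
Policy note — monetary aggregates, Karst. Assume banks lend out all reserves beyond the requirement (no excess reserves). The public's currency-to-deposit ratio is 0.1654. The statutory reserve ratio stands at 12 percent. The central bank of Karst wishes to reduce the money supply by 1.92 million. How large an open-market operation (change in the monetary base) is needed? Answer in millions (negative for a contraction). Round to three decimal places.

-0.470 million

The money multiplier is m = (1 + c) / (rr + c) = (1 + 0.1654) / (0.12 + 0.1654) ≈ 4.08339.
ΔMB = ΔM / m = (−1.92) / 4.08339 ≈ -0.4702 million.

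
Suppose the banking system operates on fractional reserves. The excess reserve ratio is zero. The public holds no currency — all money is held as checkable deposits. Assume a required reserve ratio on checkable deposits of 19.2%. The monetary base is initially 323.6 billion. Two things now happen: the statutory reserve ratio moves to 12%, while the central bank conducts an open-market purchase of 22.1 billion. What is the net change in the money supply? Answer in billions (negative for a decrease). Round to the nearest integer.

Before: m₁ = 1 / (0.192) ≈ 5.2083, MB₁ = 323.6, so M₁ = 5.2083 × 323.6 ≈ 1685.4059 billion.
After: m₂ = 1 / (0.12) ≈ 8.3333, MB₂ = 323.6 + 22.1 = 345.7, so M₂ = 8.3333 × 345.7 ≈ 2880.8218 billion.
ΔM = M₂ − M₁ = 2880.8218 − 1685.4059 = 1195.4159 billion.

1195 billion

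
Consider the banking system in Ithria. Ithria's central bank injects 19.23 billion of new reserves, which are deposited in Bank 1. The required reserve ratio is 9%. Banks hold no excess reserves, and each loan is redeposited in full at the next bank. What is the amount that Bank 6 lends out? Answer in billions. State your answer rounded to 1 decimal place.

Each bank lends a fraction (1 − rr) = 0.9100 of the deposit it receives, so Bank 6 receives 19.23·0.9100^5 and lends 19.23·0.9100^6 ≈ 10.9201 billion.

10.9 billion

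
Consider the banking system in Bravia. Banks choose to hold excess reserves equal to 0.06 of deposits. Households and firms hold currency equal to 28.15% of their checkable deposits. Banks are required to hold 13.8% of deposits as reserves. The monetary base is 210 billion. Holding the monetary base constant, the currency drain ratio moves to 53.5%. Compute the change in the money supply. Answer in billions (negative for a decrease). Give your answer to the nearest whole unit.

Initially m₁ = (1 + 0.2815) / (0.138 + 0.06 + 0.2815) ≈ 2.6726, so M₁ = 2.6726 × 210 = 561.246 billion.
After the change m₂ = (1 + 0.535) / (0.138 + 0.06 + 0.535) ≈ 2.0941, so M₂ = 2.0941 × 210 = 439.761 billion.
ΔM = M₂ − M₁ = 439.761 − 561.246 = -121.485 billion.

-121 billion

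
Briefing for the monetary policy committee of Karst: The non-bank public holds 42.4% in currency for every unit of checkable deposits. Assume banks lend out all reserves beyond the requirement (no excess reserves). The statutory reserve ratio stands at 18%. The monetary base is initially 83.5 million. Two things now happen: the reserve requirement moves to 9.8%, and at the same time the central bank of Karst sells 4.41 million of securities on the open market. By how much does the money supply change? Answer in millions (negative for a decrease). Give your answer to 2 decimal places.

Before: m₁ = (1 + 0.424) / (0.18 + 0.424) ≈ 2.35762, MB₁ = 83.5, so M₁ = 2.35762 × 83.5 ≈ 196.8613 million.
After: m₂ = (1 + 0.424) / (0.098 + 0.424) ≈ 2.72797, MB₂ = 83.5 − 4.41 = 79.09, so M₂ = 2.72797 × 79.09 ≈ 215.7551 million.
ΔM = M₂ − M₁ = 215.7551 − 196.8613 = 18.8938 million.

18.89 million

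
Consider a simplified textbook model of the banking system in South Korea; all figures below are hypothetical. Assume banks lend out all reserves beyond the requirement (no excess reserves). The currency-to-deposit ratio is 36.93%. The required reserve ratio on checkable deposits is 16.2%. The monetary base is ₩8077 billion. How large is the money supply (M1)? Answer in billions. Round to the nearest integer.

₩20817 billion

The money multiplier is m = (1 + c) / (rr + c) = (1 + 0.3693) / (0.162 + 0.3693) ≈ 2.57726.
So M = m × MB = 2.57726 × 8077 ≈ 20816.529 billion.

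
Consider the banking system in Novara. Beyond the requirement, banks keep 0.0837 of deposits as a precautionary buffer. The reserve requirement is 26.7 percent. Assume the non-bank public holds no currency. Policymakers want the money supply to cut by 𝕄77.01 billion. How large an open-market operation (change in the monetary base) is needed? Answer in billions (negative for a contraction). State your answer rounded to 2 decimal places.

The money multiplier is m = 1 / (rr + e) = 1 / (0.267 + 0.0837) ≈ 2.85144.
ΔMB = ΔM / m = (−77.01) / 2.85144 ≈ -27.0074 billion.

-27.01 billion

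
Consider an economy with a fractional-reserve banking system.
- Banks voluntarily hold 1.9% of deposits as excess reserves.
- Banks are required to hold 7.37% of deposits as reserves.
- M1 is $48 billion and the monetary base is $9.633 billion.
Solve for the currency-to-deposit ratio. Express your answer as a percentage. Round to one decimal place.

Using m = M/MB = 48/9.633 ≈ 4.982871. From m = (1 + c)/(c + rr + e), rearranging gives 1 + c = m·(c + rr + e), so c·(1 − m) = m·(rr + e) − 1.
Hence c = [m·(rr + e) − 1]/(1 − m) = [4.982871 × (0.0737 + 0.019) − 1] / (1 − 4.982871) ≈ 0.135100.

13.5%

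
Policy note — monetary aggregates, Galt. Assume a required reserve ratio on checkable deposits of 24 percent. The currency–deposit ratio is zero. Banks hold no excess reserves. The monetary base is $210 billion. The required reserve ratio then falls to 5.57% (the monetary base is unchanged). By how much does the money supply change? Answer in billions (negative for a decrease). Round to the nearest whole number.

Initially m₁ = 1 / (0.24) ≈ 4.1667, so M₁ = 4.1667 × 210 = 875.007 billion.
After the change m₂ = 1 / (0.0557) ≈ 17.9533, so M₂ = 17.9533 × 210 = 3770.193 billion.
ΔM = M₂ − M₁ = 3770.193 − 875.007 = 2895.186 billion.

$2895 billion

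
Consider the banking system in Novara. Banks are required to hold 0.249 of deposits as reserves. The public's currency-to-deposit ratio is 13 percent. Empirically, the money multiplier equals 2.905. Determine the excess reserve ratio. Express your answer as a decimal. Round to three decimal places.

Using m = 2.905. Since m = (1 + c)/(c + rr + e), the denominator satisfies c + rr + e = (1 + c)/m = (1 + 0.13) / 2.905 ≈ 0.388985.
With c = 0.13 and rr = 0.249, the excess reserve ratio is 0.388985 − 0.13 − 0.249 = 0.009985.

0.010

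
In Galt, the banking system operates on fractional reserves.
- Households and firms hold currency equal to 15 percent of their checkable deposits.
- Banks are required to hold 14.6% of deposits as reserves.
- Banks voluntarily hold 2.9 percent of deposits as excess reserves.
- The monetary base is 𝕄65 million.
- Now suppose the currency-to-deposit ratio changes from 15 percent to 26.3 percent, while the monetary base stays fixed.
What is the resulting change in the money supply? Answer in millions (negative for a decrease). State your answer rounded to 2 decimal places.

Initially m₁ = (1 + 0.15) / (0.146 + 0.029 + 0.15) ≈ 3.53846, so M₁ = 3.53846 × 65 = 229.9999 million.
After the change m₂ = (1 + 0.263) / (0.146 + 0.029 + 0.263) ≈ 2.88356, so M₂ = 2.88356 × 65 = 187.4314 million.
ΔM = M₂ − M₁ = 187.4314 − 229.9999 = -42.5685 million.

-42.57 million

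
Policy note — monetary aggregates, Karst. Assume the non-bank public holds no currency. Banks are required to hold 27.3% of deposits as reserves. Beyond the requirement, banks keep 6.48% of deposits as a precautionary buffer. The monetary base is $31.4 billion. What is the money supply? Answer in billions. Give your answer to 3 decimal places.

$92.954 billion

The money multiplier is m = 1 / (rr + e) = 1 / (0.273 + 0.0648) ≈ 2.960332.
So M = m × MB = 2.960332 × 31.4 ≈ 92.9544 billion.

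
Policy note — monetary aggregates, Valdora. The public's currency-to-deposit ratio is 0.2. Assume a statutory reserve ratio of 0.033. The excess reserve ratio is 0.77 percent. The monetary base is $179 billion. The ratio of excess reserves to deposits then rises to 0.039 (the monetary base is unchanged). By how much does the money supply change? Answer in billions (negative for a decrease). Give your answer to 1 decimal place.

Initially m₁ = (1 + 0.2) / (0.033 + 0.0077 + 0.2) ≈ 4.98546, so M₁ = 4.98546 × 179 ≈ 892.3973 billion.
After the change m₂ = (1 + 0.2) / (0.033 + 0.039 + 0.2) ≈ 4.41176, so M₂ = 4.41176 × 179 ≈ 789.705 billion.
ΔM = M₂ − M₁ = 789.705 − 892.3973 = -102.6923 billion.

-102.7 billion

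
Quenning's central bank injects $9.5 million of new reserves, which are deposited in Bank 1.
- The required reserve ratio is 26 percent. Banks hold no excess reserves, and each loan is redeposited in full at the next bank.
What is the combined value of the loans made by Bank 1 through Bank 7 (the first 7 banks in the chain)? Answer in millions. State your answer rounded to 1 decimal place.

Bank i lends (1 − rr)^i of the original deposit: Bank 1 lends 9.5·0.7400 = 7.0300, Bank 2 lends 9.5·0.7400² = 5.2022, and so on.
Summing a geometric series: total = 9.5·[0.7400·(1 − 0.7400^7) / (1 − 0.7400)] ≈ 23.7529 million.

$23.8 million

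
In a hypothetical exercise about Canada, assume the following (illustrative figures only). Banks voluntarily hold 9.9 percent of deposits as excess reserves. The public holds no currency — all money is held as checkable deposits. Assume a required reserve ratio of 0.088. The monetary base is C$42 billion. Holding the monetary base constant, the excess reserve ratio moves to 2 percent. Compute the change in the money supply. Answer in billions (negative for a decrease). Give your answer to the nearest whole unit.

Initially m₁ = 1 / (0.088 + 0.099) ≈ 5.3476, so M₁ = 5.3476 × 42 = 224.5992 billion.
After the change m₂ = 1 / (0.088 + 0.02) ≈ 9.2593, so M₂ = 9.2593 × 42 = 388.8906 billion.
ΔM = M₂ − M₁ = 388.8906 − 224.5992 = 164.2914 billion.

C$164 billion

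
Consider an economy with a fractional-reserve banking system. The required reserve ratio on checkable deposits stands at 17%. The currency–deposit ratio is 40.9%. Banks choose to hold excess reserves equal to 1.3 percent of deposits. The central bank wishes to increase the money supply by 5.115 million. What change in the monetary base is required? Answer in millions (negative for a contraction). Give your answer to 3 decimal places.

2.149 million

The money multiplier is m = (1 + c) / (rr + e + c) = (1 + 0.409) / (0.17 + 0.013 + 0.409) ≈ 2.38007.
ΔMB = ΔM / m = (+5.115) / 2.38007 ≈ 2.1491 million.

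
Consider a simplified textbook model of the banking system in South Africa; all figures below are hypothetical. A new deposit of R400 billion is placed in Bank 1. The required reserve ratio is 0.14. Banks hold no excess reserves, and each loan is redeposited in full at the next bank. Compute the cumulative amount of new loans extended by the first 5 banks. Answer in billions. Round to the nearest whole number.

R1301 billion

Bank i lends (1 − rr)^i of the original deposit: Bank 1 lends 400·0.8600 = 344.0000, Bank 2 lends 400·0.8600² = 295.8400, and so on.
Summing a geometric series: total = 400·[0.8600·(1 − 0.8600^5) / (1 − 0.8600)] ≈ 1301.2365 billion.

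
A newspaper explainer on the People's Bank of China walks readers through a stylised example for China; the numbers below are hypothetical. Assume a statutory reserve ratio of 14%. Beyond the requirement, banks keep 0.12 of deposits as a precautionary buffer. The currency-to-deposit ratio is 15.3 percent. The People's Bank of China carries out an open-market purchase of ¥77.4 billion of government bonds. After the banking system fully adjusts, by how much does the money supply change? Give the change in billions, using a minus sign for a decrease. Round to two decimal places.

The money multiplier is m = (1 + c) / (rr + e + c) = (1 + 0.153) / (0.14 + 0.12 + 0.153) ≈ 2.79177.
The purchase adds 77.4 billion of base, so ΔM = m × ΔMB = 2.79177 × (+77.4) ≈ 216.083 billion.

¥216.08 billion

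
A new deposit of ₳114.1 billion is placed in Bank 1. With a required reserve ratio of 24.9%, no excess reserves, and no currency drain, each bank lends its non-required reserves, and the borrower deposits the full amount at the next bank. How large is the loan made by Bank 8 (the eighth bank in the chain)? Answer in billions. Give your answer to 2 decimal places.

Each bank lends a fraction (1 − rr) = 0.7510 of the deposit it receives, so Bank 8 receives 114.1·0.7510^7 and lends 114.1·0.7510^8 ≈ 11.5453 billion.

₳11.55 billion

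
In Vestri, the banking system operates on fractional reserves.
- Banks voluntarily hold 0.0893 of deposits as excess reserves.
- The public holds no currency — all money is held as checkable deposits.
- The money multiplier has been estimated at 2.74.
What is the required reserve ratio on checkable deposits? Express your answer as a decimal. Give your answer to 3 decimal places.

Using m = 2.74. Since m = (1 + c)/(c + rr + e), the denominator satisfies c + rr + e = (1 + c)/m = (1 + 0) / 2.74 ≈ 0.364964.
With c = 0 and e = 0.0893, the required reserve ratio on checkable deposits is 0.364964 − 0 − 0.0893 = 0.275664.

0.276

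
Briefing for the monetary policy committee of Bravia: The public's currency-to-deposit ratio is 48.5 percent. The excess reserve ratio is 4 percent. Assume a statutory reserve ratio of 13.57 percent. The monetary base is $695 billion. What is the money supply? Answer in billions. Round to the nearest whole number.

$1562 billion

The money multiplier is m = (1 + c) / (rr + e + c) = (1 + 0.485) / (0.1357 + 0.04 + 0.485) ≈ 2.2476.
So M = m × MB = 2.2476 × 695 = 1562.082 billion.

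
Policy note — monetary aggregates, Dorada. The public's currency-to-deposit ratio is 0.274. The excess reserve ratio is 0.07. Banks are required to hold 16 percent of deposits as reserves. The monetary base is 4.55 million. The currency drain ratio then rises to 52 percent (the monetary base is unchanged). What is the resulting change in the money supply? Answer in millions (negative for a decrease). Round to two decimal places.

-2.28 million

Initially m₁ = (1 + 0.274) / (0.16 + 0.07 + 0.274) ≈ 2.5278, so M₁ = 2.5278 × 4.55 ≈ 11.5015 million.
After the change m₂ = (1 + 0.52) / (0.16 + 0.07 + 0.52) ≈ 2.0267, so M₂ = 2.0267 × 4.55 ≈ 9.2215 million.
ΔM = M₂ − M₁ = 9.2215 − 11.5015 = -2.28 million.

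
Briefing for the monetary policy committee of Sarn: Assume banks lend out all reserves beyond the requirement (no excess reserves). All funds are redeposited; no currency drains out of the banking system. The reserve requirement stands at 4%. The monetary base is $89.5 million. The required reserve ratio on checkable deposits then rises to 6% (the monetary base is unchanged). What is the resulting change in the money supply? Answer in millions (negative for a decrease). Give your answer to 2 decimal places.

-745.83 million

Initially m₁ = 1 / (0.04) = 25, so M₁ = 25 × 89.5 = 2237.5 million.
After the change m₂ = 1 / (0.06) ≈ 16.66667, so M₂ = 16.66667 × 89.5 ≈ 1491.667 million.
ΔM = M₂ − M₁ = 1491.667 − 2237.5 = -745.833 million.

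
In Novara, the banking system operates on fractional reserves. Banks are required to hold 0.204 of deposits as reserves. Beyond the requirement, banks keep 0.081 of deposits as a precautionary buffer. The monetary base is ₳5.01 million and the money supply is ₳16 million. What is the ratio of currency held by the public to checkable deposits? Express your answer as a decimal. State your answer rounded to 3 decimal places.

Using m = M/MB = 16/5.01 ≈ 3.193613. From m = (1 + c)/(c + rr + e), rearranging gives 1 + c = m·(c + rr + e), so c·(1 − m) = m·(rr + e) − 1.
Hence c = [m·(rr + e) − 1]/(1 − m) = [3.193613 × (0.204 + 0.081) − 1] / (1 − 3.193613) ≈ 0.040946.

0.041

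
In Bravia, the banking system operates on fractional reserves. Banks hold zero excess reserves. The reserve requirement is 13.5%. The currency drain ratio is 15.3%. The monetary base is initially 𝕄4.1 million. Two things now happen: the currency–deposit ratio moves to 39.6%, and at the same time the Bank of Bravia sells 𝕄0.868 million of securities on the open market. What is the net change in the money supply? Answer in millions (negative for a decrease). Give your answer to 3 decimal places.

-7.917 million

Before: m₁ = (1 + 0.153) / (0.135 + 0.153) ≈ 4.00347, MB₁ = 4.1, so M₁ = 4.00347 × 4.1 ≈ 16.4142 million.
After: m₂ = (1 + 0.396) / (0.135 + 0.396) ≈ 2.62900, MB₂ = 4.1 − 0.868 = 3.232, so M₂ = 2.62900 × 3.232 ≈ 8.4969 million.
ΔM = M₂ − M₁ = 8.4969 − 16.4142 = -7.9173 million.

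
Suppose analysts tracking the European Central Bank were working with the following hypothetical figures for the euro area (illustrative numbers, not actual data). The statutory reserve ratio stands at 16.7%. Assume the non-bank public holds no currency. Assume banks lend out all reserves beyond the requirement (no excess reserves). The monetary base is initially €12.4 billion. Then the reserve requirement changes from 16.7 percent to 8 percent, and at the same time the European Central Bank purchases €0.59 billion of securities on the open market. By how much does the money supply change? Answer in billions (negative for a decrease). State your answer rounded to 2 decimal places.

€88.12 billion

Before: m₁ = 1 / (0.167) ≈ 5.98802, MB₁ = 12.4, so M₁ = 5.98802 × 12.4 ≈ 74.2514 billion.
After: m₂ = 1 / (0.08) = 12.5, MB₂ = 12.4 + 0.59 = 12.99, so M₂ = 12.5 × 12.99 = 162.375 billion.
ΔM = M₂ − M₁ = 162.375 − 74.2514 = 88.1236 billion.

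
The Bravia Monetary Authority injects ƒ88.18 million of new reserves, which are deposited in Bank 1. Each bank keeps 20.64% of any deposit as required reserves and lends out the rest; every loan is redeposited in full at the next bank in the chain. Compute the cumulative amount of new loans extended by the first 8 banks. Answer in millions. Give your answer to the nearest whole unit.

Bank i lends (1 − rr)^i of the original deposit: Bank 1 lends 88.18·0.7936 ≈ 69.9796, Bank 2 lends 88.18·0.7936² ≈ 55.5358, and so on.
Summing a geometric series: total = 88.18·[0.7936·(1 − 0.7936^8) / (1 − 0.7936)] ≈ 285.7059 million.

ƒ286 million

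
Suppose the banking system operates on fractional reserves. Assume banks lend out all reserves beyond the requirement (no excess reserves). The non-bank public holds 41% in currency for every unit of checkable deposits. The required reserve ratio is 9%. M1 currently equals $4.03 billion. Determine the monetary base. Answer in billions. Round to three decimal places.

The money multiplier is m = (1 + c) / (rr + c) = (1 + 0.41) / (0.09 + 0.41) = 2.82.
MB = M / m = 4.03 / 2.82 ≈ 1.4291 billion.

$1.429 billion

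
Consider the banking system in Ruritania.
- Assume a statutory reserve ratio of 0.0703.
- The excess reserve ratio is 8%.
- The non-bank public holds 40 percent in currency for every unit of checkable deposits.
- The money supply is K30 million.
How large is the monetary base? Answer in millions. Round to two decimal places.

K11.79 million

The money multiplier is m = (1 + c) / (rr + e + c) = (1 + 0.4) / (0.0703 + 0.08 + 0.4) ≈ 2.54407.
MB = M / m = 30 / 2.54407 ≈ 11.7921 million.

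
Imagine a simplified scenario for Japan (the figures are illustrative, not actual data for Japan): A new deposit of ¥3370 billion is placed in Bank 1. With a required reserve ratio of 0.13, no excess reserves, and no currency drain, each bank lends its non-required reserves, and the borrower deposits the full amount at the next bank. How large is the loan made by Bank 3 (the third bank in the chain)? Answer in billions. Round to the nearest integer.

¥2219 billion

Each bank lends a fraction (1 − rr) = 0.8700 of the deposit it receives, so Bank 3 receives 3370·0.8700^2 and lends 3370·0.8700^3 ≈ 2219.1551 billion.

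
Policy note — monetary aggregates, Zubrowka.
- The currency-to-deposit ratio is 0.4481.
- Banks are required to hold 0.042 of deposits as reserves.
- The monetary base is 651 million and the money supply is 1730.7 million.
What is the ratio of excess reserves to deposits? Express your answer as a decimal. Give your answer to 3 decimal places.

Using m = M/MB = 1730.7/651 ≈ 2.658525. Since m = (1 + c)/(c + rr + e), the denominator satisfies c + rr + e = (1 + c)/m = (1 + 0.4481) / 2.658525 ≈ 0.544701.
With c = 0.4481 and rr = 0.042, the ratio of excess reserves to deposits is 0.544701 − 0.4481 − 0.042 = 0.054601.

0.055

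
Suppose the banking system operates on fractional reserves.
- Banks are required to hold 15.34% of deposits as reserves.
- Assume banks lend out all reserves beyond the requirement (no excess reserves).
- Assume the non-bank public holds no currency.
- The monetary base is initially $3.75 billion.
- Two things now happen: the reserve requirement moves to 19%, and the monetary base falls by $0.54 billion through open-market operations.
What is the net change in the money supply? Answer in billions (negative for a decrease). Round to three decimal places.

Before: m₁ = 1 / (0.1534) ≈ 6.51890, MB₁ = 3.75, so M₁ = 6.51890 × 3.75 ≈ 24.4459 billion.
After: m₂ = 1 / (0.19) ≈ 5.26316, MB₂ = 3.75 − 0.54 = 3.21, so M₂ = 5.26316 × 3.21 ≈ 16.8947 billion.
ΔM = M₂ − M₁ = 16.8947 − 24.4459 = -7.5512 billion.

-7.551 billion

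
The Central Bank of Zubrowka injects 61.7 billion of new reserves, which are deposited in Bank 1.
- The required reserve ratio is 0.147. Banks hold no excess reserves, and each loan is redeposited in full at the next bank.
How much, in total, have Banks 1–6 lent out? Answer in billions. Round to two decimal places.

Bank i lends (1 − rr)^i of the original deposit: Bank 1 lends 61.7·0.8530 = 52.6301, Bank 2 lends 61.7·0.8530² ≈ 44.8935, and so on.
Summing a geometric series: total = 61.7·[0.8530·(1 − 0.8530^6) / (1 − 0.8530)] ≈ 220.1130 billion.

220.11 billion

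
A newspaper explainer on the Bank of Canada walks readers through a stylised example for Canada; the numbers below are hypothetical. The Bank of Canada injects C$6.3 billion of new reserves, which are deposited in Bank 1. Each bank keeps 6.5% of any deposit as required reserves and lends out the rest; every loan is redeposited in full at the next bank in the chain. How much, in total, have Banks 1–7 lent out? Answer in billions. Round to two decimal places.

Bank i lends (1 − rr)^i of the original deposit: Bank 1 lends 6.3·0.9350 = 5.8905, Bank 2 lends 6.3·0.9350² ≈ 5.5076, and so on.
Summing a geometric series: total = 6.3·[0.9350·(1 − 0.9350^7) / (1 − 0.9350)] ≈ 34.0096 billion.

C$34.01 billion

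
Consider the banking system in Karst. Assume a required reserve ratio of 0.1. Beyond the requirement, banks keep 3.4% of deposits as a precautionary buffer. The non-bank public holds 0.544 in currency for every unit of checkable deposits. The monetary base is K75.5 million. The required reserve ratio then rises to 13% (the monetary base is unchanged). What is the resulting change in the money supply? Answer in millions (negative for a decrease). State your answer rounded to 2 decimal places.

-7.29 million

Initially m₁ = (1 + 0.544) / (0.1 + 0.034 + 0.544) ≈ 2.27729, so M₁ = 2.27729 × 75.5 ≈ 171.9354 million.
After the change m₂ = (1 + 0.544) / (0.13 + 0.034 + 0.544) ≈ 2.18079, so M₂ = 2.18079 × 75.5 ≈ 164.6496 million.
ΔM = M₂ − M₁ = 164.6496 − 171.9354 = -7.2858 million.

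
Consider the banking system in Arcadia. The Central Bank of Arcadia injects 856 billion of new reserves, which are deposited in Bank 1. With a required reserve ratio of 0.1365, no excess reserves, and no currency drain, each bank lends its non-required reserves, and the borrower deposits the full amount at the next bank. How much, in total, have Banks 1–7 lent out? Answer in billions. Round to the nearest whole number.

Bank i lends (1 − rr)^i of the original deposit: Bank 1 lends 856·0.8635 = 739.1560, Bank 2 lends 856·0.8635² ≈ 638.2612, and so on.
Summing a geometric series: total = 856·[0.8635·(1 − 0.8635^7) / (1 − 0.8635)] ≈ 3476.6781 billion.

3477 billion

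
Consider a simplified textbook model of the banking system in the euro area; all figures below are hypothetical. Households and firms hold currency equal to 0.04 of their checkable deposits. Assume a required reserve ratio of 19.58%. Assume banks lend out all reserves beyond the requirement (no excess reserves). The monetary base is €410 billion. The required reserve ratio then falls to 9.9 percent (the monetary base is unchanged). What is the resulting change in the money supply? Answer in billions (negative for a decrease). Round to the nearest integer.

€1259 billion

Initially m₁ = (1 + 0.04) / (0.1958 + 0.04) ≈ 4.4105, so M₁ = 4.4105 × 410 = 1808.305 billion.
After the change m₂ = (1 + 0.04) / (0.099 + 0.04) ≈ 7.4820, so M₂ = 7.4820 × 410 = 3067.62 billion.
ΔM = M₂ − M₁ = 3067.62 − 1808.305 = 1259.315 billion.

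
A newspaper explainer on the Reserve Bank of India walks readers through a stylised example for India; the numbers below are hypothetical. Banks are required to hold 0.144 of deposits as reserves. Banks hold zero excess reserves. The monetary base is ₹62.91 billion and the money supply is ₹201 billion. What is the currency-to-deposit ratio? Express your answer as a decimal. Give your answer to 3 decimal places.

0.246

Using m = M/MB = 201/62.91 ≈ 3.195041. From m = (1 + c)/(c + rr + e), rearranging gives 1 + c = m·(c + rr + e), so c·(1 − m) = m·(rr + e) − 1.
Hence c = [m·(rr + e) − 1]/(1 − m) = [3.195041 × (0.144 + 0) − 1] / (1 − 3.195041) ≈ 0.245970.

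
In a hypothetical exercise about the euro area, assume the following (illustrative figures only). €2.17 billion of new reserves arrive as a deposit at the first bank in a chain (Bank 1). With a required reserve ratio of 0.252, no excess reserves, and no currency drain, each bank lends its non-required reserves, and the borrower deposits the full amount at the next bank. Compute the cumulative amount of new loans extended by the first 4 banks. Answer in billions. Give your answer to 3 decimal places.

€4.425 billion

Bank i lends (1 − rr)^i of the original deposit: Bank 1 lends 2.17·0.7480 ≈ 1.6232, Bank 2 lends 2.17·0.7480² ≈ 1.2141, and so on.
Summing a geometric series: total = 2.17·[0.7480·(1 − 0.7480^4) / (1 − 0.7480)] ≈ 4.4248 billion.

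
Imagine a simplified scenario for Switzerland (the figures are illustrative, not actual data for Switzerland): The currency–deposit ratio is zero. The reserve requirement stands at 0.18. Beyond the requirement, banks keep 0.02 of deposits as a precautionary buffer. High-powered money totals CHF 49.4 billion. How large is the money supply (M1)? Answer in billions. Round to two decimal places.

CHF 247.00 billion

The money multiplier is m = 1 / (rr + e) = 1 / (0.18 + 0.02) = 5.
So M = m × MB = 5 × 49.4 = 247 billion.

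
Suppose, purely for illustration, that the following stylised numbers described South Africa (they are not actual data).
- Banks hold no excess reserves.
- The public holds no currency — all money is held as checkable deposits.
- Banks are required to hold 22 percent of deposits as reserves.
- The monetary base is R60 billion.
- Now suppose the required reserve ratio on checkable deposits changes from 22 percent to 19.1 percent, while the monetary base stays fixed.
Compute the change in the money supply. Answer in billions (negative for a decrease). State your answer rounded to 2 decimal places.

R41.41 billion

Initially m₁ = 1 / (0.22) ≈ 4.54545, so M₁ = 4.54545 × 60 = 272.727 billion.
After the change m₂ = 1 / (0.191) ≈ 5.23560, so M₂ = 5.23560 × 60 = 314.136 billion.
ΔM = M₂ − M₁ = 314.136 − 272.727 = 41.409 billion.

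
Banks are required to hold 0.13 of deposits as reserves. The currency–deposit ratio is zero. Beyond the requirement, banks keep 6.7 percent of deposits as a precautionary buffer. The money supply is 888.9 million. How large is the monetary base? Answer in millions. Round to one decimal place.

The money multiplier is m = 1 / (rr + e) = 1 / (0.13 + 0.067) ≈ 5.07614.
MB = M / m = 888.9 / 5.07614 ≈ 175.1134 million.

175.1 million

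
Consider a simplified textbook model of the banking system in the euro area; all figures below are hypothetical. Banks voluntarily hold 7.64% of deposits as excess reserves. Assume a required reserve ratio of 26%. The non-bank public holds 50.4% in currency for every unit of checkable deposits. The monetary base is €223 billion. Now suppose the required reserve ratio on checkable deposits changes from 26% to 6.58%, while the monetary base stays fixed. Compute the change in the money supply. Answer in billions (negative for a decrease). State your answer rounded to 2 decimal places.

Initially m₁ = (1 + 0.504) / (0.26 + 0.0764 + 0.504) ≈ 1.789624, so M₁ = 1.789624 × 223 ≈ 399.0862 billion.
After the change m₂ = (1 + 0.504) / (0.0658 + 0.0764 + 0.504) ≈ 2.327453, so M₂ = 2.327453 × 223 ≈ 519.022 billion.
ΔM = M₂ − M₁ = 519.022 − 399.0862 = 119.9358 billion.

€119.94 billion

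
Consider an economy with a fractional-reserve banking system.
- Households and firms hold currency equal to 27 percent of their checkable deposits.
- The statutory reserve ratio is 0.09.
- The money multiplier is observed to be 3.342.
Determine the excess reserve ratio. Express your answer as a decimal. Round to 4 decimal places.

Using m = 3.342. Since m = (1 + c)/(c + rr + e), the denominator satisfies c + rr + e = (1 + c)/m = (1 + 0.27) / 3.342 ≈ 0.380012.
With c = 0.27 and rr = 0.09, the excess reserve ratio is 0.380012 − 0.27 − 0.09 = 0.020012.

0.0200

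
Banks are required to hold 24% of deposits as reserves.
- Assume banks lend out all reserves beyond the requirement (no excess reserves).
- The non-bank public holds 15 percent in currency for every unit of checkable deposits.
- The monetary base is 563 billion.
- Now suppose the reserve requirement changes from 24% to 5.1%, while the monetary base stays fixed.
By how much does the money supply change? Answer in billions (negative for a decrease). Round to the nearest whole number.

Initially m₁ = (1 + 0.15) / (0.24 + 0.15) ≈ 2.9487, so M₁ = 2.9487 × 563 = 1660.1181 billion.
After the change m₂ = (1 + 0.15) / (0.051 + 0.15) ≈ 5.7214, so M₂ = 5.7214 × 563 = 3221.1482 billion.
ΔM = M₂ − M₁ = 3221.1482 − 1660.1181 = 1561.0301 billion.

1561 billion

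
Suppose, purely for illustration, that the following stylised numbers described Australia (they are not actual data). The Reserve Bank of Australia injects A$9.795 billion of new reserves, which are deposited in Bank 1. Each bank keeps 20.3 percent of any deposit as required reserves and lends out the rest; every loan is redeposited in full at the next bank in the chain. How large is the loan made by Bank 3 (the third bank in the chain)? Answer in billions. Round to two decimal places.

A$4.96 billion

Each bank lends a fraction (1 − rr) = 0.7970 of the deposit it receives, so Bank 3 receives 9.795·0.7970^2 and lends 9.795·0.7970^3 ≈ 4.9588 billion.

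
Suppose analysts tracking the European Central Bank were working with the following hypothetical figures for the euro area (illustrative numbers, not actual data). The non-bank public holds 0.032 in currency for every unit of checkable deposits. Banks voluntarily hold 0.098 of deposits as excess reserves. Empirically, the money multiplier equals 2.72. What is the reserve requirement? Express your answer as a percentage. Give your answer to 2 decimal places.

Using m = 2.72. Since m = (1 + c)/(c + rr + e), the denominator satisfies c + rr + e = (1 + c)/m = (1 + 0.032) / 2.72 ≈ 0.379412.
With c = 0.032 and e = 0.098, the reserve requirement is 0.379412 − 0.032 − 0.098 = 0.249412.

24.94%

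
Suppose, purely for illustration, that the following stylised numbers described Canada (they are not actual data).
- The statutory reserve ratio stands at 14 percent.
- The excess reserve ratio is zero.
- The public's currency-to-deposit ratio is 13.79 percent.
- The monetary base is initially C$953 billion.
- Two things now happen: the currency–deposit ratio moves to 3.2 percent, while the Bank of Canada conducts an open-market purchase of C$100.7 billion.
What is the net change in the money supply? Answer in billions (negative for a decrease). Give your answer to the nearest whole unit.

Before: m₁ = (1 + 0.1379) / (0.14 + 0.1379) ≈ 4.09464, MB₁ = 953, so M₁ = 4.09464 × 953 ≈ 3902.1919 billion.
After: m₂ = (1 + 0.032) / (0.14 + 0.032) = 6, MB₂ = 953 + 100.7 = 1053.7, so M₂ = 6 × 1053.7 = 6322.2 billion.
ΔM = M₂ − M₁ = 6322.2 − 3902.1919 = 2420.0081 billion.

C$2420 billion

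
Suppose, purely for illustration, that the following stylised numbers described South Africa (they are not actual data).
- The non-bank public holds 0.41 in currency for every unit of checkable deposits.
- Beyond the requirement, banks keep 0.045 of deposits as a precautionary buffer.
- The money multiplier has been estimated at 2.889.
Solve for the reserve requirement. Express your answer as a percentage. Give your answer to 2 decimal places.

Using m = 2.889. Since m = (1 + c)/(c + rr + e), the denominator satisfies c + rr + e = (1 + c)/m = (1 + 0.41) / 2.889 ≈ 0.488058.
With c = 0.41 and e = 0.045, the reserve requirement is 0.488058 − 0.41 − 0.045 = 0.033058.

3.31%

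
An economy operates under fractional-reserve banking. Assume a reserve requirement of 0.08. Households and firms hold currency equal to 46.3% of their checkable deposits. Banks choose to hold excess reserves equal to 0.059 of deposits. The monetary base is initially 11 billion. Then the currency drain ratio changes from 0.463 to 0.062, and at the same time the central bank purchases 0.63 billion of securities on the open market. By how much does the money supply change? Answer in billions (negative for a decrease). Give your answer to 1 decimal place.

34.7 billion

Before: m₁ = (1 + 0.463) / (0.08 + 0.059 + 0.463) ≈ 2.4302, MB₁ = 11, so M₁ = 2.4302 × 11 = 26.7322 billion.
After: m₂ = (1 + 0.062) / (0.08 + 0.059 + 0.062) ≈ 5.2836, MB₂ = 11 + 0.63 = 11.63, so M₂ = 5.2836 × 11.63 ≈ 61.4483 billion.
ΔM = M₂ − M₁ = 61.4483 − 26.7322 = 34.7161 billion.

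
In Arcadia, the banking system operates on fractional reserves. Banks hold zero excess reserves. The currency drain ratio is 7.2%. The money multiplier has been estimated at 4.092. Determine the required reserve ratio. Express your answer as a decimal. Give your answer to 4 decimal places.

0.1900

Using m = 4.092. Since m = (1 + c)/(c + rr + e), the denominator satisfies c + rr + e = (1 + c)/m = (1 + 0.072) / 4.092 ≈ 0.261975.
With c = 0.072 and e = 0, the required reserve ratio is 0.261975 − 0.072 − 0 = 0.189975.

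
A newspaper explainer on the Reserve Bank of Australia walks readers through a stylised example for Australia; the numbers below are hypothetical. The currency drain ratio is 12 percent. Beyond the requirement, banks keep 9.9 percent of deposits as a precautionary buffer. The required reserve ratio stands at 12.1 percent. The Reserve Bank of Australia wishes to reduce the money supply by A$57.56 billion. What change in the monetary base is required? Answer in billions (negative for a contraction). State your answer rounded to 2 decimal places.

The money multiplier is m = (1 + c) / (rr + e + c) = (1 + 0.12) / (0.121 + 0.099 + 0.12) ≈ 3.29412.
ΔMB = ΔM / m = (−57.56) / 3.29412 ≈ -17.4736 billion.

-17.47 billion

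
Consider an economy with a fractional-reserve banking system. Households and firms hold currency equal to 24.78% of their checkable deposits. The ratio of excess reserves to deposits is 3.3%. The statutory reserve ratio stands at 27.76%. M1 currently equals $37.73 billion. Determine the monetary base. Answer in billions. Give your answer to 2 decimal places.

The money multiplier is m = (1 + c) / (rr + e + c) = (1 + 0.2478) / (0.2776 + 0.033 + 0.2478) ≈ 2.23460.
MB = M / m = 37.73 / 2.23460 ≈ 16.8845 billion.

$16.88 billion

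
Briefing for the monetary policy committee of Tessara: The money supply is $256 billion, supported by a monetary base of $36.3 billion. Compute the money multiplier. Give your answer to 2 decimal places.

The money multiplier is m = M / MB = 256 / 36.3 ≈ 7.05234.

7.05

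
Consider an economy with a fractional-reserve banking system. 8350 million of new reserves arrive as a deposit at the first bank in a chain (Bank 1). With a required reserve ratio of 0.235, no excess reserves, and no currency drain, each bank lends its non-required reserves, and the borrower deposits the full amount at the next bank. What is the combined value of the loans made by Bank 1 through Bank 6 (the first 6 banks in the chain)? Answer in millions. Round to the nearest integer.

21734 million

Bank i lends (1 − rr)^i of the original deposit: Bank 1 lends 8350·0.7650 = 6387.7500, Bank 2 lends 8350·0.7650² ≈ 4886.6287, and so on.
Summing a geometric series: total = 8350·[0.7650·(1 − 0.7650^6) / (1 − 0.7650)] ≈ 21733.7699 million.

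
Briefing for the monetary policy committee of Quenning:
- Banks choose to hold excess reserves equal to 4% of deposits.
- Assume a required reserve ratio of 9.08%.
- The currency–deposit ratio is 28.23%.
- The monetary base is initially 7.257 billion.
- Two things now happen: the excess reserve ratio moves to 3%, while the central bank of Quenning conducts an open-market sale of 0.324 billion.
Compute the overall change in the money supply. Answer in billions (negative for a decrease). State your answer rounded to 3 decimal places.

Before: m₁ = (1 + 0.2823) / (0.0908 + 0.04 + 0.2823) ≈ 3.10409, MB₁ = 7.257, so M₁ = 3.10409 × 7.257 ≈ 22.5264 billion.
After: m₂ = (1 + 0.2823) / (0.0908 + 0.03 + 0.2823) ≈ 3.18110, MB₂ = 7.257 − 0.324 = 6.933, so M₂ = 3.18110 × 6.933 ≈ 22.0546 billion.
ΔM = M₂ − M₁ = 22.0546 − 22.5264 = -0.4718 billion.

-0.472 billion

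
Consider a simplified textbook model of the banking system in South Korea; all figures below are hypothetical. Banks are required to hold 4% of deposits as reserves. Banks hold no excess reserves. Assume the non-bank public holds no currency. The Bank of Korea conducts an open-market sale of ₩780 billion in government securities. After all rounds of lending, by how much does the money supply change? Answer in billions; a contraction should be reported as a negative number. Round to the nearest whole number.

-19500 billion

The simple money multiplier is m = 1/rr = 1/0.04 = 25.
An open-market sale reduces the monetary base by 780 billion, so ΔM = m × ΔMB = 25 × (−780) = -19500 billion.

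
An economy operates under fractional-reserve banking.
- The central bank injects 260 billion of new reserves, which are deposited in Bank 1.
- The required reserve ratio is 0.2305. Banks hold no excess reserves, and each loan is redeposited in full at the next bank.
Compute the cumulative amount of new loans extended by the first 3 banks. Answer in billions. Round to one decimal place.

472.5 billion

Bank i lends (1 − rr)^i of the original deposit: Bank 1 lends 260·0.7695 = 200.0700, Bank 2 lends 260·0.7695² ≈ 153.9539, and so on.
Summing a geometric series: total = 260·[0.7695·(1 − 0.7695^3) / (1 − 0.7695)] ≈ 472.4914 billion.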